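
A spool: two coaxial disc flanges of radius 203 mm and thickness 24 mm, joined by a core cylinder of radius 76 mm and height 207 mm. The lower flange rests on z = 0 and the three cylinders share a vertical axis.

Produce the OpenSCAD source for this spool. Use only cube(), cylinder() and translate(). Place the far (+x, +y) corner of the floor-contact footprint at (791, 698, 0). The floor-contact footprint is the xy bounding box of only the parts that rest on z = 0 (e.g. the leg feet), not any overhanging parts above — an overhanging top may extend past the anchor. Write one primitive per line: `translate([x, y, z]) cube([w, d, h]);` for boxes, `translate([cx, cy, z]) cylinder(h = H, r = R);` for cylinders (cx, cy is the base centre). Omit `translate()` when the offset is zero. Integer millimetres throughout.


translate([588, 495, 0]) cylinder(h = 24, r = 203);
translate([588, 495, 24]) cylinder(h = 207, r = 76);
translate([588, 495, 231]) cylinder(h = 24, r = 203);


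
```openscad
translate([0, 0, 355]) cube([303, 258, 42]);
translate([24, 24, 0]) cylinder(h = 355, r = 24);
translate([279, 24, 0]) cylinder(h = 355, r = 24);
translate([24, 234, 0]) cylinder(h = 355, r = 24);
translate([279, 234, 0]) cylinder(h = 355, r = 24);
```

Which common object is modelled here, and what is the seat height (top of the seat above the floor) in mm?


A stool. The seat height is 397 mm.

A 303×258×42 slab at z = 355 on four corner cylinders — a stool. The seat top is 355 + 42 = 397 mm.


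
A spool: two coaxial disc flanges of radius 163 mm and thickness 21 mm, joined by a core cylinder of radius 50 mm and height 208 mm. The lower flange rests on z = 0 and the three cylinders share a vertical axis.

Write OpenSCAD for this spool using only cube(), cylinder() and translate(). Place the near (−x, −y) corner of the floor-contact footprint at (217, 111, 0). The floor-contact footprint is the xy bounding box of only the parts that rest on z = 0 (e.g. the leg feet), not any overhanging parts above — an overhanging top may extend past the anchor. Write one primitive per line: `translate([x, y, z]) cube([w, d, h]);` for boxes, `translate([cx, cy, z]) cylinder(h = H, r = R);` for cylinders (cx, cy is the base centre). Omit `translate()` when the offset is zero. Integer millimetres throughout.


translate([380, 274, 0]) cylinder(h = 21, r = 163);
translate([380, 274, 21]) cylinder(h = 208, r = 50);
translate([380, 274, 229]) cylinder(h = 21, r = 163);


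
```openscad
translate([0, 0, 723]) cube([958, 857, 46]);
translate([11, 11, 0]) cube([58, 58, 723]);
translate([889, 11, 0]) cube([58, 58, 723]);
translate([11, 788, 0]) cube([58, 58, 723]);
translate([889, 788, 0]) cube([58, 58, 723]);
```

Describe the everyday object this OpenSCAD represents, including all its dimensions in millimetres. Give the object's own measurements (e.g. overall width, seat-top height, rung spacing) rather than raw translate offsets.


A table: top 958 mm (x) × 857 mm (y), 46 mm thick, upper face at z = 769 mm, on four 58×58 mm square legs, each inset 11 mm from the nearest pair of top edges from z = 0 to the bottom of the top.


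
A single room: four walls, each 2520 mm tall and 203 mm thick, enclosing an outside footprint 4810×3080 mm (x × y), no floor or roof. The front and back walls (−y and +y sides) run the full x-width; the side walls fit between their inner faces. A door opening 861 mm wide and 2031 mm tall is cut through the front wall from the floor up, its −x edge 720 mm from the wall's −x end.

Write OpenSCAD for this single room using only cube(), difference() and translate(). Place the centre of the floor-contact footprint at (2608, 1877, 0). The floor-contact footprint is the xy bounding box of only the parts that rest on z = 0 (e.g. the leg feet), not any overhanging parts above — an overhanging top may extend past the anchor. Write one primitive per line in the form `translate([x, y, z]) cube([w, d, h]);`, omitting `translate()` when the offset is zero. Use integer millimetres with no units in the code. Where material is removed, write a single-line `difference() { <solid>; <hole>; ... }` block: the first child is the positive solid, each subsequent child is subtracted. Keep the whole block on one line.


difference() { translate([203, 337, 0]) cube([4810, 203, 2520]); translate([923, 337, 0]) cube([861, 203, 2031]); }
translate([203, 3214, 0]) cube([4810, 203, 2520]);
translate([203, 540, 0]) cube([203, 2674, 2520]);
translate([4810, 540, 0]) cube([203, 2674, 2520]);


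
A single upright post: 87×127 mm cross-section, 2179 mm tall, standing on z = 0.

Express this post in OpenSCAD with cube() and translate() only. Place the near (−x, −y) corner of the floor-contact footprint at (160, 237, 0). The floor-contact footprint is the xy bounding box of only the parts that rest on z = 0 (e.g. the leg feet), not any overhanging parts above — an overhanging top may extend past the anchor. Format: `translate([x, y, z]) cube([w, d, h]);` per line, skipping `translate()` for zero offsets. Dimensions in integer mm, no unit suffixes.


translate([160, 237, 0]) cube([87, 127, 2179]);


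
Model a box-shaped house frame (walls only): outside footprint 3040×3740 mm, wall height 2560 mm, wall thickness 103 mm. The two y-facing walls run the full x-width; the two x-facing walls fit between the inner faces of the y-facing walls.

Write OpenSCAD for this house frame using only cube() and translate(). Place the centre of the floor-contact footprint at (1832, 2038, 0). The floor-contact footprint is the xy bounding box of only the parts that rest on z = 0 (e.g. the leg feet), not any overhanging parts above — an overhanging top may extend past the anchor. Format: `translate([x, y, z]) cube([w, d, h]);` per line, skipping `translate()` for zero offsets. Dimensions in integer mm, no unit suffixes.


translate([312, 168, 0]) cube([3040, 103, 2560]);
translate([312, 3805, 0]) cube([3040, 103, 2560]);
translate([312, 271, 0]) cube([103, 3534, 2560]);
translate([3249, 271, 0]) cube([103, 3534, 2560]);


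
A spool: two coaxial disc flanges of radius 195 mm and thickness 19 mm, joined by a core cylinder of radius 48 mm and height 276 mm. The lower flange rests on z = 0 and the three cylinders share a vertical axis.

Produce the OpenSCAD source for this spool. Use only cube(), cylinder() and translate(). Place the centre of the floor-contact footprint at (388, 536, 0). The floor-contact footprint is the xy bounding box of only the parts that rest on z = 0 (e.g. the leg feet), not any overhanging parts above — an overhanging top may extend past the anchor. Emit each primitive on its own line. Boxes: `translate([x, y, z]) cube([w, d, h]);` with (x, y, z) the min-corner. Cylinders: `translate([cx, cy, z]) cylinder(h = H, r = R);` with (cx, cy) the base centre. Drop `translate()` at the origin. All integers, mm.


translate([388, 536, 0]) cylinder(h = 19, r = 195);
translate([388, 536, 19]) cylinder(h = 276, r = 48);
translate([388, 536, 295]) cylinder(h = 19, r = 195);


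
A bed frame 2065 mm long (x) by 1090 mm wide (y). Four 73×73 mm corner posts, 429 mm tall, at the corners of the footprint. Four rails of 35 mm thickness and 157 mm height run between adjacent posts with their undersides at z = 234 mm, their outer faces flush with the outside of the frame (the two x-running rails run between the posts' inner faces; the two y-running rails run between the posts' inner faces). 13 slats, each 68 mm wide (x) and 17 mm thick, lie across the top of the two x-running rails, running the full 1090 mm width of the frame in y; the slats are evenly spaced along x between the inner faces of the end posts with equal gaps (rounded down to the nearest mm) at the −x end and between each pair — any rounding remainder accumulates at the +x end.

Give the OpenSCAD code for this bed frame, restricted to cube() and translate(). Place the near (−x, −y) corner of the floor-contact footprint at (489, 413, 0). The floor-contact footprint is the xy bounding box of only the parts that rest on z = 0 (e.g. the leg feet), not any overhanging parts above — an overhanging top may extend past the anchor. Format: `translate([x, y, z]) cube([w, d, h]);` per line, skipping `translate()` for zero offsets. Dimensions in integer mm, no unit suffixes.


translate([489, 413, 0]) cube([73, 73, 429]);
translate([489, 1430, 0]) cube([73, 73, 429]);
translate([2481, 413, 0]) cube([73, 73, 429]);
translate([2481, 1430, 0]) cube([73, 73, 429]);
translate([562, 413, 234]) cube([1919, 35, 157]);
translate([562, 1468, 234]) cube([1919, 35, 157]);
translate([489, 486, 234]) cube([35, 944, 157]);
translate([2519, 486, 234]) cube([35, 944, 157]);
translate([635, 413, 391]) cube([68, 1090, 17]);
translate([776, 413, 391]) cube([68, 1090, 17]);
translate([917, 413, 391]) cube([68, 1090, 17]);
translate([1058, 413, 391]) cube([68, 1090, 17]);
translate([1199, 413, 391]) cube([68, 1090, 17]);
translate([1340, 413, 391]) cube([68, 1090, 17]);
translate([1481, 413, 391]) cube([68, 1090, 17]);
translate([1622, 413, 391]) cube([68, 1090, 17]);
translate([1763, 413, 391]) cube([68, 1090, 17]);
translate([1904, 413, 391]) cube([68, 1090, 17]);
translate([2045, 413, 391]) cube([68, 1090, 17]);
translate([2186, 413, 391]) cube([68, 1090, 17]);
translate([2327, 413, 391]) cube([68, 1090, 17]);


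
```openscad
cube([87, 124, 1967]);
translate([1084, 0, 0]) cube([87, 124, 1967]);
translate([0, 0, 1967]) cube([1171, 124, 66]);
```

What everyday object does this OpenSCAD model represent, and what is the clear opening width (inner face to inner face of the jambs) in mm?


A door frame. The clear opening width is 997 mm.

Two 1967 mm tall posts with a header on top — a door frame. The left jamb is 87 mm wide at x = 0; the right jamb starts at x = 1084. The clear opening is 1084 − 87 = 997 mm.


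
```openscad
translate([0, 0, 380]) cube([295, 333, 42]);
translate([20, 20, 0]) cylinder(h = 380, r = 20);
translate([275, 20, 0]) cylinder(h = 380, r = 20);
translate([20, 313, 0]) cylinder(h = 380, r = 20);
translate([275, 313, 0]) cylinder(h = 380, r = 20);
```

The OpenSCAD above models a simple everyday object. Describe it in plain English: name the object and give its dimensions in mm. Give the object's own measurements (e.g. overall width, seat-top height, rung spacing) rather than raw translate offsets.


A simple wooden stool: a rectangular seat 295 mm (x) by 333 mm (y), 42 mm thick, top face at z = 422 mm, on four round legs, each 40 mm in diameter. The legs rest on z = 0, each leg's axis is inset half a diameter from the nearest pair of seat edges (so the leg's bounding box is flush with the corner).


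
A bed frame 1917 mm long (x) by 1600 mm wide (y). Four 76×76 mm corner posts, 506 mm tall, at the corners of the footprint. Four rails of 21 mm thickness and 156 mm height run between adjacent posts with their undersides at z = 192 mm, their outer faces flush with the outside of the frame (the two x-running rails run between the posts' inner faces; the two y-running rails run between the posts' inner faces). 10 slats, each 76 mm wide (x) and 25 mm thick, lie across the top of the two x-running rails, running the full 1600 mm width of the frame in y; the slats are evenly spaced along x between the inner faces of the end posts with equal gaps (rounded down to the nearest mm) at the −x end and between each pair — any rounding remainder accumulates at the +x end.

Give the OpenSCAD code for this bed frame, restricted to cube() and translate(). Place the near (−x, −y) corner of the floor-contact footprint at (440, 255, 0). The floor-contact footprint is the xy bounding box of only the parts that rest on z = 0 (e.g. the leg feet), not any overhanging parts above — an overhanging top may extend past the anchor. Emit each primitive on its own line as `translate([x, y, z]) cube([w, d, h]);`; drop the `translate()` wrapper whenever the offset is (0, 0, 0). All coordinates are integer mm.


translate([440, 255, 0]) cube([76, 76, 506]);
translate([440, 1779, 0]) cube([76, 76, 506]);
translate([2281, 255, 0]) cube([76, 76, 506]);
translate([2281, 1779, 0]) cube([76, 76, 506]);
translate([516, 255, 192]) cube([1765, 21, 156]);
translate([516, 1834, 192]) cube([1765, 21, 156]);
translate([440, 331, 192]) cube([21, 1448, 156]);
translate([2336, 331, 192]) cube([21, 1448, 156]);
translate([607, 255, 348]) cube([76, 1600, 25]);
translate([774, 255, 348]) cube([76, 1600, 25]);
translate([941, 255, 348]) cube([76, 1600, 25]);
translate([1108, 255, 348]) cube([76, 1600, 25]);
translate([1275, 255, 348]) cube([76, 1600, 25]);
translate([1442, 255, 348]) cube([76, 1600, 25]);
translate([1609, 255, 348]) cube([76, 1600, 25]);
translate([1776, 255, 348]) cube([76, 1600, 25]);
translate([1943, 255, 348]) cube([76, 1600, 25]);
translate([2110, 255, 348]) cube([76, 1600, 25]);


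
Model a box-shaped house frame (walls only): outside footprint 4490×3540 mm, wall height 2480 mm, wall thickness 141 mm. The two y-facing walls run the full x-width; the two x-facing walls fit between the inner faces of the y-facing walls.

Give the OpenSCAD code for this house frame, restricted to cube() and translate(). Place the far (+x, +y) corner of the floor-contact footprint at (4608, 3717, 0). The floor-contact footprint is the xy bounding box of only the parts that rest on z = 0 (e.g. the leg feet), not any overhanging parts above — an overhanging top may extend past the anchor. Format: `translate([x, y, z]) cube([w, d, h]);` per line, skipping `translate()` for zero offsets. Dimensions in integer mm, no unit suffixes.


translate([118, 177, 0]) cube([4490, 141, 2480]);
translate([118, 3576, 0]) cube([4490, 141, 2480]);
translate([118, 318, 0]) cube([141, 3258, 2480]);
translate([4467, 318, 0]) cube([141, 3258, 2480]);


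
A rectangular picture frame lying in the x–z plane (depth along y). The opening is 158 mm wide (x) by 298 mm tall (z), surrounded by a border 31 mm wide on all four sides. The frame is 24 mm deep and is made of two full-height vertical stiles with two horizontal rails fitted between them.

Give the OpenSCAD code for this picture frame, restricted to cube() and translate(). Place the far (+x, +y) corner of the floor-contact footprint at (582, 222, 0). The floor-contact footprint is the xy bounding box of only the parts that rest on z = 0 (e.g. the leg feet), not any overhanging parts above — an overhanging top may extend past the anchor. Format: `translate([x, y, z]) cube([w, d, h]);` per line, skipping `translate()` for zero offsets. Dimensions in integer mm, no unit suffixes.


translate([362, 198, 0]) cube([31, 24, 360]);
translate([551, 198, 0]) cube([31, 24, 360]);
translate([393, 198, 0]) cube([158, 24, 31]);
translate([393, 198, 329]) cube([158, 24, 31]);


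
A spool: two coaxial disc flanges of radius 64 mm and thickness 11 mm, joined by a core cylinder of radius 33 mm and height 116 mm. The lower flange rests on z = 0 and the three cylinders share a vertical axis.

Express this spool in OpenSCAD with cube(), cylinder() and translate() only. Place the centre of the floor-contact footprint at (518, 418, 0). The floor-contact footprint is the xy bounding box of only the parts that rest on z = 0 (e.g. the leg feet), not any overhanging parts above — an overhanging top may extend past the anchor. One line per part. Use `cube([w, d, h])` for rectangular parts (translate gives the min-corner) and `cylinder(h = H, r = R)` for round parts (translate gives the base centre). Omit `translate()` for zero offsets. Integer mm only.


translate([518, 418, 0]) cylinder(h = 11, r = 64);
translate([518, 418, 11]) cylinder(h = 116, r = 33);
translate([518, 418, 127]) cylinder(h = 11, r = 64);


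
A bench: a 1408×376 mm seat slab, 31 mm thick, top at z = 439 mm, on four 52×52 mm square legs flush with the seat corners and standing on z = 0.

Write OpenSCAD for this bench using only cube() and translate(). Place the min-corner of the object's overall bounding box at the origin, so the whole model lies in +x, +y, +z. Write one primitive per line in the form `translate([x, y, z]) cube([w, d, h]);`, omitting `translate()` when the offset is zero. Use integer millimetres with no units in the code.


translate([0, 0, 408]) cube([1408, 376, 31]);
cube([52, 52, 408]);
translate([0, 324, 0]) cube([52, 52, 408]);
translate([1356, 0, 0]) cube([52, 52, 408]);
translate([1356, 324, 0]) cube([52, 52, 408]);


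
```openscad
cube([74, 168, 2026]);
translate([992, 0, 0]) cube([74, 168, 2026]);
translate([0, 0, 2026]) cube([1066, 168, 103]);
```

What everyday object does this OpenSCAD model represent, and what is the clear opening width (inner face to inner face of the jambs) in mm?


A door frame. The clear opening width is 918 mm.

Two 2026 mm tall posts with a header on top — a door frame. The left jamb is 74 mm wide at x = 0; the right jamb starts at x = 992. The clear opening is 992 − 74 = 918 mm.


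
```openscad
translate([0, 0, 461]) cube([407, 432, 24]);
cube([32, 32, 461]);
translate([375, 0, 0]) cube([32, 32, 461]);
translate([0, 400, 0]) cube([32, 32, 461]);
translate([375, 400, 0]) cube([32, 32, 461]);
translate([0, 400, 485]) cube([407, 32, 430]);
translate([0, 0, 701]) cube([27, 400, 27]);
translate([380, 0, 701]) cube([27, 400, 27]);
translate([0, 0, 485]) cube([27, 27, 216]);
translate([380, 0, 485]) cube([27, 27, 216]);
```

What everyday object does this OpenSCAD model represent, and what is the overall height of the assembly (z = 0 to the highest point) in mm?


A chair. The overall height is 915 mm.

A slab on four corner posts with a tall panel at the back — a chair. The seat slab sits at z = 461 with thickness 24, and the 430 mm backrest starts at the seat top, so the overall height is 461 + 24 + 430 = 915 mm.


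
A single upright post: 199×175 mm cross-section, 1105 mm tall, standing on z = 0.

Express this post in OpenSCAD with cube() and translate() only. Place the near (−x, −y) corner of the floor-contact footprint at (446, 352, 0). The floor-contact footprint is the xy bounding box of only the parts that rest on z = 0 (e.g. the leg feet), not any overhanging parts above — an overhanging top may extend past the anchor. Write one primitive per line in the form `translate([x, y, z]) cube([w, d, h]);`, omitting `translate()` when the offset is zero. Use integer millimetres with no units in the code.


translate([446, 352, 0]) cube([199, 175, 1105]);


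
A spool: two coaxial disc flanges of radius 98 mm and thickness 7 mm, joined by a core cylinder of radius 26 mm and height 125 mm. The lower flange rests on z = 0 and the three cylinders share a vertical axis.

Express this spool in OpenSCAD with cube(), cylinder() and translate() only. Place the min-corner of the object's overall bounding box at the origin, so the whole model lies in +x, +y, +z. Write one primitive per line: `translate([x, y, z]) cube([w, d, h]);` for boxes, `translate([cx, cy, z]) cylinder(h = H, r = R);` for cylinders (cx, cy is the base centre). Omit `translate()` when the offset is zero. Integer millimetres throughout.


translate([98, 98, 0]) cylinder(h = 7, r = 98);
translate([98, 98, 7]) cylinder(h = 125, r = 26);
translate([98, 98, 132]) cylinder(h = 7, r = 98);


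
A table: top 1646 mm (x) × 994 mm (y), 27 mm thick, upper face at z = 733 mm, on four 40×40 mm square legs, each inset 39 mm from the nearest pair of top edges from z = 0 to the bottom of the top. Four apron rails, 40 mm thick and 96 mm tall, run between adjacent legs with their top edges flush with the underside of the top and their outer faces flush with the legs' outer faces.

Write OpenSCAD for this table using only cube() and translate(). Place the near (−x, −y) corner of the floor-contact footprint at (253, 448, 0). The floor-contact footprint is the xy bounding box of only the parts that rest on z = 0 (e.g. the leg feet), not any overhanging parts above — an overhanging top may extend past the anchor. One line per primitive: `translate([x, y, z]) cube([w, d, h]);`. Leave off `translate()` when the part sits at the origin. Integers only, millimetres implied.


// leg_h = 733 - 27 = 706
// apron z = 706 - 96 = 610
translate([214, 409, 706]) cube([1646, 994, 27]);
translate([253, 448, 0]) cube([40, 40, 706]);
translate([1781, 448, 0]) cube([40, 40, 706]);
translate([253, 1324, 0]) cube([40, 40, 706]);
translate([1781, 1324, 0]) cube([40, 40, 706]);
translate([293, 448, 610]) cube([1488, 40, 96]);
translate([293, 1324, 610]) cube([1488, 40, 96]);
translate([253, 488, 610]) cube([40, 836, 96]);
translate([1781, 488, 610]) cube([40, 836, 96]);


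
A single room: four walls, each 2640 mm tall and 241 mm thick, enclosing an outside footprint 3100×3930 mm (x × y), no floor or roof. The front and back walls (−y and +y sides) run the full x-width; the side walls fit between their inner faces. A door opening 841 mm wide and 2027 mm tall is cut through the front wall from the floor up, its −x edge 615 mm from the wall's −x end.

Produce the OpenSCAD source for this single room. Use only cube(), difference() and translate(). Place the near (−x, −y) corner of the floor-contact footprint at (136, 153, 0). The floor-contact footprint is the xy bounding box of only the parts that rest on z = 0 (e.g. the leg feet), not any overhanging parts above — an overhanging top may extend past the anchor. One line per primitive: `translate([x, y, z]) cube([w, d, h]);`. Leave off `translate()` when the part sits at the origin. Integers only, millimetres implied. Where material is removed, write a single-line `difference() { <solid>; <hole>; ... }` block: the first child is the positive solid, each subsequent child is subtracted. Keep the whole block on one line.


difference() { translate([136, 153, 0]) cube([3100, 241, 2640]); translate([751, 153, 0]) cube([841, 241, 2027]); }
translate([136, 3842, 0]) cube([3100, 241, 2640]);
translate([136, 394, 0]) cube([241, 3448, 2640]);
translate([2995, 394, 0]) cube([241, 3448, 2640]);


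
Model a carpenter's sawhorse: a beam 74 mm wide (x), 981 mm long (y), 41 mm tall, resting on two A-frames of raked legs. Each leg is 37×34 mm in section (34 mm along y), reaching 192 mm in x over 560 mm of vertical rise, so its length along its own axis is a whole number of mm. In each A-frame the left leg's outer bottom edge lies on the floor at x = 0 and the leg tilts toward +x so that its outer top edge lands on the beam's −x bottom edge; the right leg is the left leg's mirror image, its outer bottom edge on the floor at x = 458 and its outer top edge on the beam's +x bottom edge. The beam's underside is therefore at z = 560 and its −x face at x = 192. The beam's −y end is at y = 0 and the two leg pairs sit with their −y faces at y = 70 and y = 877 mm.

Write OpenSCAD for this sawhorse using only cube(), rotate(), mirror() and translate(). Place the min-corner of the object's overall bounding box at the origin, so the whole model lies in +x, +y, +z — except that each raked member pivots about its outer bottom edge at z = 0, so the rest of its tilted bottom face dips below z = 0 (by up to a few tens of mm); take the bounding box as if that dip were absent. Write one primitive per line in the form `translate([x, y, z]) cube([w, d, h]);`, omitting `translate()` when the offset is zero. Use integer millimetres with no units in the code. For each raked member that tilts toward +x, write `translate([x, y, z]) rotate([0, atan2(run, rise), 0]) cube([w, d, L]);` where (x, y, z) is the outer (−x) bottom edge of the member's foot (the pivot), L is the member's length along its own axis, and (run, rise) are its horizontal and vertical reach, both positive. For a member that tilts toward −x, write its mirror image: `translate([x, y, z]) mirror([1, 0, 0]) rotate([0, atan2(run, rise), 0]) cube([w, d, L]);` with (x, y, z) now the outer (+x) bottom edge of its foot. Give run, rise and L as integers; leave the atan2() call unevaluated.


translate([192, 0, 560]) cube([74, 981, 41]);
translate([0, 70, 0]) rotate([0, atan2(192, 560), 0]) cube([37, 34, 592]);
translate([458, 70, 0]) mirror([1, 0, 0]) rotate([0, atan2(192, 560), 0]) cube([37, 34, 592]);
translate([0, 877, 0]) rotate([0, atan2(192, 560), 0]) cube([37, 34, 592]);
translate([458, 877, 0]) mirror([1, 0, 0]) rotate([0, atan2(192, 560), 0]) cube([37, 34, 592]);


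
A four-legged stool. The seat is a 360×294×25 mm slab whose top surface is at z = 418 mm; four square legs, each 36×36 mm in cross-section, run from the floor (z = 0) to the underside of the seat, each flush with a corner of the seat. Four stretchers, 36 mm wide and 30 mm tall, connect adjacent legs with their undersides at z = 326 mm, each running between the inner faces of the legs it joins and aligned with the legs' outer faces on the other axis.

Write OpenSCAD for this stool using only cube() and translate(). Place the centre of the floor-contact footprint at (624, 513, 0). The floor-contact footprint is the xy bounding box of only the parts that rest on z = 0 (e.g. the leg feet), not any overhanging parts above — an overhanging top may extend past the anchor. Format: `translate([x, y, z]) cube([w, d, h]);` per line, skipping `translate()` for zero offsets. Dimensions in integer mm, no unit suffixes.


translate([444, 366, 393]) cube([360, 294, 25]);
translate([444, 366, 0]) cube([36, 36, 393]);
translate([768, 366, 0]) cube([36, 36, 393]);
translate([444, 624, 0]) cube([36, 36, 393]);
translate([768, 624, 0]) cube([36, 36, 393]);
translate([480, 366, 326]) cube([288, 36, 30]);
translate([480, 624, 326]) cube([288, 36, 30]);
translate([444, 402, 326]) cube([36, 222, 30]);
translate([768, 402, 326]) cube([36, 222, 30]);


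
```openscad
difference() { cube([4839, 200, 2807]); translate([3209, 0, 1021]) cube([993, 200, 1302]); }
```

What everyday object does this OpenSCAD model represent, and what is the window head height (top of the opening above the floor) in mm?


A wall with a window opening. The window head height is 2323 mm.

A wall with a rectangular opening subtracted — a window. Sill at z = 1021, opening 1302 mm tall, so the head is at 1021 + 1302 = 2323 mm.


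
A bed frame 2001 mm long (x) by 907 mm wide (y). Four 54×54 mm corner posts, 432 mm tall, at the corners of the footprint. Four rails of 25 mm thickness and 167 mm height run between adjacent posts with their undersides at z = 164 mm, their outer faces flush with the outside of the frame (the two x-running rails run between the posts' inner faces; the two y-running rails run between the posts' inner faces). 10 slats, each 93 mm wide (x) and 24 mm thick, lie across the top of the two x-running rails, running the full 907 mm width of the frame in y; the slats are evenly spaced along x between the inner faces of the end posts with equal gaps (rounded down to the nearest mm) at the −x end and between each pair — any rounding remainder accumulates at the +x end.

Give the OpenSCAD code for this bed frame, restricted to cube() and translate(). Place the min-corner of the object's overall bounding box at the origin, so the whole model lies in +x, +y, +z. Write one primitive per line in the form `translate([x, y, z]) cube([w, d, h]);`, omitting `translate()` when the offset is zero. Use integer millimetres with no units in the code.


cube([54, 54, 432]);
translate([0, 853, 0]) cube([54, 54, 432]);
translate([1947, 0, 0]) cube([54, 54, 432]);
translate([1947, 853, 0]) cube([54, 54, 432]);
translate([54, 0, 164]) cube([1893, 25, 167]);
translate([54, 882, 164]) cube([1893, 25, 167]);
translate([0, 54, 164]) cube([25, 799, 167]);
translate([1976, 54, 164]) cube([25, 799, 167]);
translate([141, 0, 331]) cube([93, 907, 24]);
translate([321, 0, 331]) cube([93, 907, 24]);
translate([501, 0, 331]) cube([93, 907, 24]);
translate([681, 0, 331]) cube([93, 907, 24]);
translate([861, 0, 331]) cube([93, 907, 24]);
translate([1041, 0, 331]) cube([93, 907, 24]);
translate([1221, 0, 331]) cube([93, 907, 24]);
translate([1401, 0, 331]) cube([93, 907, 24]);
translate([1581, 0, 331]) cube([93, 907, 24]);
translate([1761, 0, 331]) cube([93, 907, 24]);


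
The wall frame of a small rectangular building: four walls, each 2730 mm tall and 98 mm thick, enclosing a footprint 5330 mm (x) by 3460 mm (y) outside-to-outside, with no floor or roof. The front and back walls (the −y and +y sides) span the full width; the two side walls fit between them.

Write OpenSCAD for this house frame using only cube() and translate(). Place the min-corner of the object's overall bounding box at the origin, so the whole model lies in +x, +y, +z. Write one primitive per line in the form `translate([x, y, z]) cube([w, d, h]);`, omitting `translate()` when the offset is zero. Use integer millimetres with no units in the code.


cube([5330, 98, 2730]);
translate([0, 3362, 0]) cube([5330, 98, 2730]);
translate([0, 98, 0]) cube([98, 3264, 2730]);
translate([5232, 98, 0]) cube([98, 3264, 2730]);


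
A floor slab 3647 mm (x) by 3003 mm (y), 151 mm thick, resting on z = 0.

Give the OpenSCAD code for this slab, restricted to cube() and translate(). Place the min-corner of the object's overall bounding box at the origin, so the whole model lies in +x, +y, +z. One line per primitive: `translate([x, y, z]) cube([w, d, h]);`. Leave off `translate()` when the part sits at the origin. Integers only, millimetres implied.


cube([3647, 3003, 151]);


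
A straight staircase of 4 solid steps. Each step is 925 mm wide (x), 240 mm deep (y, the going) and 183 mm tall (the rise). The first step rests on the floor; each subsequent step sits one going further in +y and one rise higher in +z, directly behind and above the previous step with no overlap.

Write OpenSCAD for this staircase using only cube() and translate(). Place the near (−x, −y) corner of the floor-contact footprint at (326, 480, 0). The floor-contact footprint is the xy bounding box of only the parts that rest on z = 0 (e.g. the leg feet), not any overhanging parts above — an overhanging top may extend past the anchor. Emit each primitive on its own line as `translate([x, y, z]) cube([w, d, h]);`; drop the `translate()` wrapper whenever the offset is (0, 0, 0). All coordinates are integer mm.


translate([326, 480, 0]) cube([925, 240, 183]);
translate([326, 720, 183]) cube([925, 240, 183]);
translate([326, 960, 366]) cube([925, 240, 183]);
translate([326, 1200, 549]) cube([925, 240, 183]);


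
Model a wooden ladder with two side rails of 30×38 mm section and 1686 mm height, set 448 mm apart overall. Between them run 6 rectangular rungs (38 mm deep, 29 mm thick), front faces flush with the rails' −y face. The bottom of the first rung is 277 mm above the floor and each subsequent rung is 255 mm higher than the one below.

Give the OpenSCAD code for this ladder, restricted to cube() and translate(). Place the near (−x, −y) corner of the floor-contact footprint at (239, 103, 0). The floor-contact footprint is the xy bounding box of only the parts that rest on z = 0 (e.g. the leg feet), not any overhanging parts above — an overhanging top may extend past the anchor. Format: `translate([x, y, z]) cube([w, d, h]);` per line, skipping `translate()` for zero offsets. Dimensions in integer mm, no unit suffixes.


// rung span = 448 - 2*30 = 388
// rung[k] z = 277 + k*255
translate([239, 103, 0]) cube([30, 38, 1686]);
translate([657, 103, 0]) cube([30, 38, 1686]);
translate([269, 103, 277]) cube([388, 38, 29]);
translate([269, 103, 532]) cube([388, 38, 29]);
translate([269, 103, 787]) cube([388, 38, 29]);
translate([269, 103, 1042]) cube([388, 38, 29]);
translate([269, 103, 1297]) cube([388, 38, 29]);
translate([269, 103, 1552]) cube([388, 38, 29]);


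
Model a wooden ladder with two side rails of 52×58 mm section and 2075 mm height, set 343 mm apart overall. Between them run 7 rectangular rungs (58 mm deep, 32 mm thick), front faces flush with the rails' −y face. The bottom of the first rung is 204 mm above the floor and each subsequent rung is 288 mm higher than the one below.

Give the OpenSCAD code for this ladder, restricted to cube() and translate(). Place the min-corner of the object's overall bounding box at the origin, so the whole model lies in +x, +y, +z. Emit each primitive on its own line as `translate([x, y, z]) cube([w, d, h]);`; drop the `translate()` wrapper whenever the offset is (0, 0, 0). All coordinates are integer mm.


cube([52, 58, 2075]);
translate([291, 0, 0]) cube([52, 58, 2075]);
translate([52, 0, 204]) cube([239, 58, 32]);
translate([52, 0, 492]) cube([239, 58, 32]);
translate([52, 0, 780]) cube([239, 58, 32]);
translate([52, 0, 1068]) cube([239, 58, 32]);
translate([52, 0, 1356]) cube([239, 58, 32]);
translate([52, 0, 1644]) cube([239, 58, 32]);
translate([52, 0, 1932]) cube([239, 58, 32]);


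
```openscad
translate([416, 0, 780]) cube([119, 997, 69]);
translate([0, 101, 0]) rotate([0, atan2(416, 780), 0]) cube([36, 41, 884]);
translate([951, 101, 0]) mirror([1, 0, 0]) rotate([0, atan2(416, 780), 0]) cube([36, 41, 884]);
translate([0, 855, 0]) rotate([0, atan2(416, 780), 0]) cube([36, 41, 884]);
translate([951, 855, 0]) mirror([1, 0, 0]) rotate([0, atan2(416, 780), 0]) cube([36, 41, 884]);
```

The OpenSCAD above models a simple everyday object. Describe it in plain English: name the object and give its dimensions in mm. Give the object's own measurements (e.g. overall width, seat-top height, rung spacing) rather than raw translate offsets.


A sawhorse. A 119×997×69 mm beam (x, y, z) sits on two A-frame leg pairs. Each pair is two raked legs of 36×41 mm section (41 mm along y) splaying symmetrically in x. Each leg rises 780 mm vertically over 416 mm of horizontal reach and is 884 mm long along its own axis. Every leg's outer bottom edge rests on the floor and its outer top edge meets a bottom edge of the beam — the left legs (tilting toward +x) meet the beam's −x bottom edge, the right legs (their mirror images, tilting toward −x) meet its +x bottom edge — so the leg tops tuck under the beam, the beam's underside is 780 mm above the floor, and the feet are 951 mm apart outside-to-outside with the beam centred between them. The two leg pairs are set in 101 mm from either end of the beam.


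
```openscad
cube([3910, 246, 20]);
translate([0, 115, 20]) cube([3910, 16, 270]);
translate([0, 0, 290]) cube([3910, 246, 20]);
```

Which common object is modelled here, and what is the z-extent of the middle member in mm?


An I-beam. The web height is 270 mm.

Two wide flanges with a thin centred web — an I-beam. Overall 310 mm minus two 20 mm flanges gives a web of 310 − 2·20 = 270 mm.


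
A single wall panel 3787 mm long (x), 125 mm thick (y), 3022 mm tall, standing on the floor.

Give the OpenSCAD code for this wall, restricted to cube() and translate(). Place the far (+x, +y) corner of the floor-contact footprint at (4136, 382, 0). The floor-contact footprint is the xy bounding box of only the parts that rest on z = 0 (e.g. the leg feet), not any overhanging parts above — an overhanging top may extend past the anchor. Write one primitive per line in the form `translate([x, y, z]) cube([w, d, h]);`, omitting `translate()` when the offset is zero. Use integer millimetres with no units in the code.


translate([349, 257, 0]) cube([3787, 125, 3022]);


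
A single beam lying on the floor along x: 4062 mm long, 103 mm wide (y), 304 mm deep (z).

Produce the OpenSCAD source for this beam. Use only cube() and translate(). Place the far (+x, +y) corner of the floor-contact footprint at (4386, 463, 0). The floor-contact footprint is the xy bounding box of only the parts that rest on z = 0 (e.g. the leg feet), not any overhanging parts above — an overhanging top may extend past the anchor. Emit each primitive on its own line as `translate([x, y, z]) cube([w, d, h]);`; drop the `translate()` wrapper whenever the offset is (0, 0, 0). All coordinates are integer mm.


translate([324, 360, 0]) cube([4062, 103, 304]);


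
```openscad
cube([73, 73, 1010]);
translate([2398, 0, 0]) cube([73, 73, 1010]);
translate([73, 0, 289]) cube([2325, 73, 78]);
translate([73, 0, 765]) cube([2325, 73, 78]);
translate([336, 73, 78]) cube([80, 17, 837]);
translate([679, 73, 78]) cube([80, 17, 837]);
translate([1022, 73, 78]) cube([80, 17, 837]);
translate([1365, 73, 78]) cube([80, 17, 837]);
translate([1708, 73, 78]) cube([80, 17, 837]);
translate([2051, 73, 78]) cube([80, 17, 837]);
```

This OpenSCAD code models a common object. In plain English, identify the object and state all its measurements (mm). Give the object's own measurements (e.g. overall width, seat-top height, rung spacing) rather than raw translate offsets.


A fence section. Two 73×73 mm posts, 1010 mm tall, stand on the floor with a clear span of 2325 mm between their inner faces. Two horizontal rails of 73×78 mm section span the gap between the posts with their undersides at z = 289 mm and z = 765 mm, flush with the posts' −y face. 6 pickets, each 80 mm wide, 17 mm thick and 837 mm tall, are fixed to the +y face of the rails with their bottoms at z = 78 mm, spaced across the span with a 263 mm gap after the −x post and between neighbouring pickets, with 267 mm left before the +x post.


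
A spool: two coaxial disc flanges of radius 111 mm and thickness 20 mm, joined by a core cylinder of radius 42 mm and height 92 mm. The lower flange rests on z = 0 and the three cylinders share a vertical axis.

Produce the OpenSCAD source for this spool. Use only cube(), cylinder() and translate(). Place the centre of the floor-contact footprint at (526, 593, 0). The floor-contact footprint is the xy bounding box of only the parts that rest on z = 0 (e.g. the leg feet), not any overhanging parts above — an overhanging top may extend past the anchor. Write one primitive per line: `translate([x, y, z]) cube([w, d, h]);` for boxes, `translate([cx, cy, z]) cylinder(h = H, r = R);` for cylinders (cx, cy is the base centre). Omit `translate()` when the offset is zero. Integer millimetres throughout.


translate([526, 593, 0]) cylinder(h = 20, r = 111);
translate([526, 593, 20]) cylinder(h = 92, r = 42);
translate([526, 593, 112]) cylinder(h = 20, r = 111);


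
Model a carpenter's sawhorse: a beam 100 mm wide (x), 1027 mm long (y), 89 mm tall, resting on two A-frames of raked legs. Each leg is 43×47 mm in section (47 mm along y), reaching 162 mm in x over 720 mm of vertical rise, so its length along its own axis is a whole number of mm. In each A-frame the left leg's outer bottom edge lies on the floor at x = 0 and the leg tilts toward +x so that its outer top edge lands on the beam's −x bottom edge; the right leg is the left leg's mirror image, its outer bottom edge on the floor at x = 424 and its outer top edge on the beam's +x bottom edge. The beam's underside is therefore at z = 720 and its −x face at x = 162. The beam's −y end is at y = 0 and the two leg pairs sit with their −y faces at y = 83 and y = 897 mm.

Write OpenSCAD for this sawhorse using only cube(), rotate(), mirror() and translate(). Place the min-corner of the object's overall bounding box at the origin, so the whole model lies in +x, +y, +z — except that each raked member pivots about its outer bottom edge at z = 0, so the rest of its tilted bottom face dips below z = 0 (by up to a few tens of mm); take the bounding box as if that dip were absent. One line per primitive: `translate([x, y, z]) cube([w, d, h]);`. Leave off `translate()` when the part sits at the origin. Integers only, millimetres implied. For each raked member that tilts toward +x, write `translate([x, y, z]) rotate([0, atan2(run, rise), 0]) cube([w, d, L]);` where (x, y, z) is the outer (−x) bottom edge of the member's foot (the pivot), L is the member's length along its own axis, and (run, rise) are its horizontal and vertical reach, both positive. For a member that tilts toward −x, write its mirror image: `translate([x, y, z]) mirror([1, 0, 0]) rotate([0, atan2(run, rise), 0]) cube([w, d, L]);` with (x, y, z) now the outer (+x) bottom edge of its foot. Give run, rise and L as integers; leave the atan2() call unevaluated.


translate([162, 0, 720]) cube([100, 1027, 89]);
translate([0, 83, 0]) rotate([0, atan2(162, 720), 0]) cube([43, 47, 738]);
translate([424, 83, 0]) mirror([1, 0, 0]) rotate([0, atan2(162, 720), 0]) cube([43, 47, 738]);
translate([0, 897, 0]) rotate([0, atan2(162, 720), 0]) cube([43, 47, 738]);
translate([424, 897, 0]) mirror([1, 0, 0]) rotate([0, atan2(162, 720), 0]) cube([43, 47, 738]);
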